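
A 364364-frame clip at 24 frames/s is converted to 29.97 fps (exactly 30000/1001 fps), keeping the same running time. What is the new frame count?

455000 frames

Target frames = source frames × (target rate / source rate) = 364364 × (30000/1001)/(24) = 364364 × 1250/1001 = 455000.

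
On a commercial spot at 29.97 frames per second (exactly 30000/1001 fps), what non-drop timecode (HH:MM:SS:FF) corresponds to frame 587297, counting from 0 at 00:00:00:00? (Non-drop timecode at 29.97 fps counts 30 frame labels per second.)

05:26:16:17

587297 ÷ 30 = 19576 full seconds, remainder 17 frames.
19576 s = 5 h 26 min 16 s.
Timecode: 05:26:16:17.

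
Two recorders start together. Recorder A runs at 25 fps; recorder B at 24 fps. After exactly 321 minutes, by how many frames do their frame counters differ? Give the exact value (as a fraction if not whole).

321 min = 19260 s.
A emits 25 × 19260 = 481500 frames; B emits 24 × 19260 = 462240.
Difference = 19260 frames; B is behind A.

19260 frames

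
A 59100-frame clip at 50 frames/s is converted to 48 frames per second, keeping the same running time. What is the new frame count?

56736 frames

Target frames = source frames × (target rate / source rate) = 59100 × (48)/(50) = 59100 × 24/25 = 56736.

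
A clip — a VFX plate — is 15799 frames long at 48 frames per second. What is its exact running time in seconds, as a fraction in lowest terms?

15799/48 seconds

Running time = 15799 ÷ (48) = 15799 × 1/48 = 15799/48 s.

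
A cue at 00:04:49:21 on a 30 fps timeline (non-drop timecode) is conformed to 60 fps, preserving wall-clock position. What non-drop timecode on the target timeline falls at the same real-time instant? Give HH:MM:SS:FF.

Source frame index: (0×3600 + 4×60 + 49) × 30 + 21 = 8691.
Real time: 8691 / (30) = 2897/10 s.
Target frame: (2897/10) × (60) = 17382.
At 60 labels/s: frame 17382 → 00:04:49:42.

00:04:49:42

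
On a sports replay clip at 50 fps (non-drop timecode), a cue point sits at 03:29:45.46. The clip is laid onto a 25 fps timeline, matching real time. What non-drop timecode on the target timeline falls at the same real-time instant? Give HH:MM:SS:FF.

Source frame index: (3×3600 + 29×60 + 45) × 50 + 46 = 629296.
Real time: 629296 / (50) = 314648/25 s.
Target frame: (314648/25) × (25) = 314648.
At 25 labels/s: frame 314648 → 03:29:45:23.

03:29:45:23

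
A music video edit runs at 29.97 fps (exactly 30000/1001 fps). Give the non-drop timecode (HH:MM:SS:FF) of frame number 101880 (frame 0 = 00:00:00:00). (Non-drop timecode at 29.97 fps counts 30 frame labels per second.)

101880 ÷ 30 = 3396 full seconds, remainder 0 frames.
3396 s = 0 h 56 min 36 s.
Timecode: 00:56:36:00.

00:56:36:00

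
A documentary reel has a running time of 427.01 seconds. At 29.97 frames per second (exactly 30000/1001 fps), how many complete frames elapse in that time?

Frames = 427.01 × 30000/1001 = 12810300/1001 ≈ 12797.5025.
Complete frames: 12797.

12797 frames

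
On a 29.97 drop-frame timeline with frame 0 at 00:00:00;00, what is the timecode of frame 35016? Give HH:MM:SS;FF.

00:19:28;12

Each 10-minute DF block holds 10 × 60 × 30 − 9 × 2 = 17982 frames. 35016 ÷ 17982 → 1 full block, remainder 17034.
Within the partial block the first minute is 1800 frames and each further minute 1798, so 9 further minute boundaries passed. Total skipped labels = 18 × 1 + 2 × 9 = 36.
Non-drop label index = 35016 + 36 = 35052; at 30 labels/s that is 00:19:28:12, i.e. DF 00:19:28;12.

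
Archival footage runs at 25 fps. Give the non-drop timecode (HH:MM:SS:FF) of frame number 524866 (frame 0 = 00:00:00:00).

05:49:54:16

524866 ÷ 25 = 20994 full seconds, remainder 16 frames.
20994 s = 5 h 49 min 54 s.
Timecode: 05:49:54:16.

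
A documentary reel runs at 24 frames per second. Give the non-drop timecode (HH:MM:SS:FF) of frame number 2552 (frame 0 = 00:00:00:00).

00:01:46:08

2552 ÷ 24 = 106 full seconds, remainder 8 frames.
106 s = 0 h 1 min 46 s.
Timecode: 00:01:46:08.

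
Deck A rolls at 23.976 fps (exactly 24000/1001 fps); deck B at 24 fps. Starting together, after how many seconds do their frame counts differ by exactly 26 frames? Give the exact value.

The gap grows by |24 − 24000/1001| = 24/1001 frames per second.
Time for a 26-frame gap: 26 ÷ (24/1001) = 13013/12 s.

13013/12 seconds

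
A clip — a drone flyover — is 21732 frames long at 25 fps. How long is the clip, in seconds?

Running time = 21732 / (25) = 869.28 s.

869.28 seconds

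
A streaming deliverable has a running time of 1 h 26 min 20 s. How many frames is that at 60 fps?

1 h 26 min 20 s = 5180 s.
Frames = 5180 × 60 = 310800.

310800 frames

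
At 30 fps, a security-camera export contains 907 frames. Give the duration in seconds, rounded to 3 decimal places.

30.233 seconds

Running time = 907 × 1/30 = 907/30 s ≈ 30.233 s.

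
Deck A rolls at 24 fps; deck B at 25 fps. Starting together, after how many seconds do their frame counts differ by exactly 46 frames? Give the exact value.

The gap grows by |25 − 24| = 1 frame per second.
Time for a 46-frame gap: 46 ÷ (1) = 46 s.

46 seconds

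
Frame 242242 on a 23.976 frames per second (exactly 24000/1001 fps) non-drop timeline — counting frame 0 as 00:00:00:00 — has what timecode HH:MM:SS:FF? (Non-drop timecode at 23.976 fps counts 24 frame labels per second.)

02:48:13:10

242242 ÷ 24 = 10093 full seconds, remainder 10 frames.
10093 s = 2 h 48 min 13 s.
Timecode: 02:48:13:10.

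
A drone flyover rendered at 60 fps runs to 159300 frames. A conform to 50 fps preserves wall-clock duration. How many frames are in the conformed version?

Target frames = source frames × (target rate / source rate) = 159300 × (50)/(60) = 159300 × 5/6 = 132750.

132750 frames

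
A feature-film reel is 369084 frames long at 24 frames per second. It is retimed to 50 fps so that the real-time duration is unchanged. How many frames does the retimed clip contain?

Target frames = source frames × (target rate / source rate) = 369084 × (50)/(24) = 369084 × 25/12 = 768925.

768925 frames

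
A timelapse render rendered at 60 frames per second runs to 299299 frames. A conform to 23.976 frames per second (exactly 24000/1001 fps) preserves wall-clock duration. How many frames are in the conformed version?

Target frames = source frames × (target rate / source rate) = 299299 × (24000/1001)/(60) = 299299 × 400/1001 = 119600.

119600 frames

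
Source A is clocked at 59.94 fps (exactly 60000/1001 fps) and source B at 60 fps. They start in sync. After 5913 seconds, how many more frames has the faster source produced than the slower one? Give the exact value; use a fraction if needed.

354780/1001 frames

A emits 60000/1001 × 5913 = 354780000/1001 frames; B emits 60 × 5913 = 354780.
Difference = 354780/1001 frames (≈ 354.4256); B is ahead of A.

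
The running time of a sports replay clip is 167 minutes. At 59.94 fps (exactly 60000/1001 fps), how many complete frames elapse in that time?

167 min = 10020 s.
Frames = 10020 × 60000/1001 = 601200000/1001 ≈ 600599.4006.
Complete frames: 600599.

600599 frames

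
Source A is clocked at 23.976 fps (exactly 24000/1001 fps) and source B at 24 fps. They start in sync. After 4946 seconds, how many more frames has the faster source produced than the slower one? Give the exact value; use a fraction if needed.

A emits 24000/1001 × 4946 = 118704000/1001 frames; B emits 24 × 4946 = 118704.
Difference = 118704/1001 frames (≈ 118.5854); B is ahead of A.

118704/1001 frames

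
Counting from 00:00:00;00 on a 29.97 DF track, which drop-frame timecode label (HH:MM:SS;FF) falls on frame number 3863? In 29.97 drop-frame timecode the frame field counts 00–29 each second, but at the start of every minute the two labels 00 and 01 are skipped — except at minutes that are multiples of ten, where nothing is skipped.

Each 10-minute DF block holds 10 × 60 × 30 − 9 × 2 = 17982 frames. 3863 ÷ 17982 → 0 full blocks, remainder 3863.
Within the partial block the first minute is 1800 frames and each further minute 1798, so 2 further minute boundaries passed. Total skipped labels = 18 × 0 + 2 × 2 = 4.
Non-drop label index = 3863 + 4 = 3867; at 30 labels/s that is 00:02:08:27, i.e. DF 00:02:08;27.

00:02:08;27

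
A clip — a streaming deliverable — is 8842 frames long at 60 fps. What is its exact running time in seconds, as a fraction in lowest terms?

4421/30 seconds

Running time = 8842 ÷ (60) = 8842 × 1/60 = 4421/30 s.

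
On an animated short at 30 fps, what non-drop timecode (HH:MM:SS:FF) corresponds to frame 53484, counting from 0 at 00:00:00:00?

53484 ÷ 30 = 1782 full seconds, remainder 24 frames.
1782 s = 0 h 29 min 42 s.
Timecode: 00:29:42:24.

00:29:42:24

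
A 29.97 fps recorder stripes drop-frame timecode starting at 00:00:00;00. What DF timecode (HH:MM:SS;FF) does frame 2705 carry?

Ten DF minutes hold 17982 frames, so frame 2705 lies in block 0 (frames 0–17981) with 2705 frames into that block.
The block's first minute is 1800 frames and the rest 1798 each; 2705 frames reaches minute 1, so 0 × 18 + 1 × 2 = 2 labels have been skipped so far.
Adding those back, label number 2705 + 2 = 2707 at 30 labels/s is 90 s + 7 f = 0 h 1 min 30 s frame 7, i.e. 00:01:30;07.

00:01:30;07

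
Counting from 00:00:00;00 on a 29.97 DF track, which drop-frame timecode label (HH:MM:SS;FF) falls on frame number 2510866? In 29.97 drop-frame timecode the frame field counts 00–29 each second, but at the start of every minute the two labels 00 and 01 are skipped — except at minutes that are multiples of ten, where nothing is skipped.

Ten DF minutes hold 17982 frames, so frame 2510866 lies in block 139 (frames 2499498–2517479) with 11368 frames into that block.
The block's first minute is 1800 frames and the rest 1798 each; 11368 frames reaches minute 6, so 139 × 18 + 6 × 2 = 2514 labels have been skipped so far.
Adding those back, label number 2510866 + 2514 = 2513380 at 30 labels/s is 83779 s + 10 f = 23 h 16 min 19 s frame 10, i.e. 23:16:19;10.

23:16:19;10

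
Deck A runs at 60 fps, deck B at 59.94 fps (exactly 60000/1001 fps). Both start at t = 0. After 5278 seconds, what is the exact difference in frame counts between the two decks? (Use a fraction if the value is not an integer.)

A emits 60 × 5278 = 316680 frames; B emits 60000/1001 × 5278 = 3480000/11.
Difference = 3480/11 frames (≈ 316.3636); B is behind A.

3480/11 frames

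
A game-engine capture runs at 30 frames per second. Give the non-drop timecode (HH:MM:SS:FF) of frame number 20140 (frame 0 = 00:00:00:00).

00:11:11:10

20140 ÷ 30 = 671 full seconds, remainder 10 frames.
671 s = 0 h 11 min 11 s.
Timecode: 00:11:11:10.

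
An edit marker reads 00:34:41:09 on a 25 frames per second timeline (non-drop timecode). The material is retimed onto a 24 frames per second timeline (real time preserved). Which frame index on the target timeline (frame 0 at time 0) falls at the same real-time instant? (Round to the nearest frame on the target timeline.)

frame 49953

Source frame index: (0×3600 + 34×60 + 41) × 25 + 9 = 52034.
Real time: 52034 / (25) = 52034/25 s.
Target frame: (52034/25) × (24) = 1248816/25 ≈ 49952.640 → 49953.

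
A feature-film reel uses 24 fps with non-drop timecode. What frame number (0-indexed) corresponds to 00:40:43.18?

Total seconds to the label: (0 × 3600 + 40 × 60 + 43) = 2443.
Frame index = 2443 × 24 + 18 = 58650.

frame 58650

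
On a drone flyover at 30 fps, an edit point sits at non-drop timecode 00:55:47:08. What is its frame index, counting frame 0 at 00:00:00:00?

Total seconds to the label: (0 × 3600 + 55 × 60 + 47) = 3347.
Frame index = 3347 × 30 + 8 = 100418.

frame 100418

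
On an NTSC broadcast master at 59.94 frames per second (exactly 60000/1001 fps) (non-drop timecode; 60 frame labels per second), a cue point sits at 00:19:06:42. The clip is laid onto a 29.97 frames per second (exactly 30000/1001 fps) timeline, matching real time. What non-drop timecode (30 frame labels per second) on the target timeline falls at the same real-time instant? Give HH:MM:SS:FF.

Source frame index: (0×3600 + 19×60 + 6) × 60 + 42 = 68802.
Real time: 68802 / (60000/1001) = 11478467/10000 s.
Target frame: (11478467/10000) × (30000/1001) = 34401.
At 30 labels/s: frame 34401 → 00:19:06:21.

00:19:06:21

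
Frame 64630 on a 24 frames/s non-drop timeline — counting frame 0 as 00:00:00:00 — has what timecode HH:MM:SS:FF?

00:44:52:22

64630 ÷ 24 = 2692 full seconds, remainder 22 frames.
2692 s = 0 h 44 min 52 s.
Timecode: 00:44:52:22.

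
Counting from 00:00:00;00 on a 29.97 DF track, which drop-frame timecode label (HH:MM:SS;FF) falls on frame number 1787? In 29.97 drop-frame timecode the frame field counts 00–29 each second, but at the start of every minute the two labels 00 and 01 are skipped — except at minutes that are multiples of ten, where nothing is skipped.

00:00:59;17

Each 10-minute DF block holds 10 × 60 × 30 − 9 × 2 = 17982 frames. 1787 ÷ 17982 → 0 full blocks, remainder 1787.
Within the partial block the first minute is 1800 frames and each further minute 1798, so 0 further minute boundaries passed. Total skipped labels = 18 × 0 + 2 × 0 = 0.
Non-drop label index = 1787 + 0 = 1787; at 30 labels/s that is 00:00:59:17, i.e. DF 00:00:59;17.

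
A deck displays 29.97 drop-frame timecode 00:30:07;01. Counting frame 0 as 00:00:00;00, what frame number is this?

As if non-drop at 30 labels/s: (0 × 3600 + 30 × 60 + 7) × 30 + 1 = 54211.
Minute boundaries passed: 30; those not divisible by 10: 30 − 3 = 27; dropped labels = 2 × 27 = 54.
Actual frame index = 54211 − 54 = 54157.

54157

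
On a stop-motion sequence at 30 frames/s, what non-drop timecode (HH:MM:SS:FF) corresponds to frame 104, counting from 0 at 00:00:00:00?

00:00:03:14

104 ÷ 30 = 3 full seconds, remainder 14 frames.
3 s = 0 h 0 min 3 s.
Timecode: 00:00:03:14.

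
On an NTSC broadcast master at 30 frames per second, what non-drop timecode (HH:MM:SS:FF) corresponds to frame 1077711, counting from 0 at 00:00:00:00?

1077711 ÷ 30 = 35923 full seconds, remainder 21 frames.
35923 s = 9 h 58 min 43 s.
Timecode: 09:58:43:21.

09:58:43:21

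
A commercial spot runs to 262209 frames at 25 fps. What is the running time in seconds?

Running time = 262209 / (25) = 10488.36 s.

10488.36 seconds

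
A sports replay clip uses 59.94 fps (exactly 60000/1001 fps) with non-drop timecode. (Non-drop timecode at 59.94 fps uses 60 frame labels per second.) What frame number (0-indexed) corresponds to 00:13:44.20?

49460

Total seconds to the label: (0 × 3600 + 13 × 60 + 44) = 824.
Frame index = 824 × 60 + 20 = 49460.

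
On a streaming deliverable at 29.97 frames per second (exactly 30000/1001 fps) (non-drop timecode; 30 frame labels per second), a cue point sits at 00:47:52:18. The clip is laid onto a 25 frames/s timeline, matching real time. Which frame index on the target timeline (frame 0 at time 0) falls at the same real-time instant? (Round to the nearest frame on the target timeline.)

Source frame index: (0×3600 + 47×60 + 52) × 30 + 18 = 86178.
Real time: 86178 / (30000/1001) = 14377363/5000 s.
Target frame: (14377363/5000) × (25) = 14377363/200 ≈ 71886.815 → 71887.

frame 71887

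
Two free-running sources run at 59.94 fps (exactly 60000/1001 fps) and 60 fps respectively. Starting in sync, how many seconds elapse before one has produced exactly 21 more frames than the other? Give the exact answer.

The gap grows by |60 − 60000/1001| = 60/1001 frames per second.
Time for a 21-frame gap: 21 ÷ (60/1001) = 350.35 s.

350.35 seconds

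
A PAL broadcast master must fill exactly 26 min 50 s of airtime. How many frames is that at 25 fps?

26 min 50 s = 1610 s.
Frames = 1610 × 25 = 40250.

40250 frames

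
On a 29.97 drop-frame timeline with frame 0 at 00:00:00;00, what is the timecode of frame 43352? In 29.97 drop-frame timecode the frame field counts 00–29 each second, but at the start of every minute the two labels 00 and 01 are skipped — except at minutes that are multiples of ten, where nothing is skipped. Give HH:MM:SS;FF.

Ten DF minutes hold 17982 frames, so frame 43352 lies in block 2 (frames 35964–53945) with 7388 frames into that block.
The block's first minute is 1800 frames and the rest 1798 each; 7388 frames reaches minute 4, so 2 × 18 + 4 × 2 = 44 labels have been skipped so far.
Adding those back, label number 43352 + 44 = 43396 at 30 labels/s is 1446 s + 16 f = 0 h 24 min 6 s frame 16, i.e. 00:24:06;16.

00:24:06;16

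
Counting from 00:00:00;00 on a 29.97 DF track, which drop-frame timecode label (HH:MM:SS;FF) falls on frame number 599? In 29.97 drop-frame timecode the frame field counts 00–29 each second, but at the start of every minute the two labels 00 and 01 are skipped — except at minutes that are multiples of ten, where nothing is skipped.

00:00:19;29

Ten DF minutes hold 17982 frames, so frame 599 lies in block 0 (frames 0–17981) with 599 frames into that block.
The block's first minute is 1800 frames and the rest 1798 each; 599 frames reaches minute 0, so 0 × 18 + 0 × 2 = 0 labels have been skipped so far.
Adding those back, label number 599 + 0 = 599 at 30 labels/s is 19 s + 29 f = 0 h 0 min 19 s frame 29, i.e. 00:00:19;29.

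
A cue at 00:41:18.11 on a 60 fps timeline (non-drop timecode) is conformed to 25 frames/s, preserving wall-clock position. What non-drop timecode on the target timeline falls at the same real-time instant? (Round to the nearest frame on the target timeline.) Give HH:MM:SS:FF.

00:41:18:05

Source frame index: (0×3600 + 41×60 + 18) × 60 + 11 = 148691.
Real time: 148691 / (60) = 148691/60 s.
Target frame: (148691/60) × (25) = 743455/12 ≈ 61954.583 → 61955.
At 25 labels/s: frame 61955 → 00:41:18:05.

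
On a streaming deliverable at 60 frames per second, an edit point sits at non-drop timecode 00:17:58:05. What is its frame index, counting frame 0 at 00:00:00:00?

Total seconds to the label: (0 × 3600 + 17 × 60 + 58) = 1078.
Frame index = 1078 × 60 + 5 = 64685.

frame 64685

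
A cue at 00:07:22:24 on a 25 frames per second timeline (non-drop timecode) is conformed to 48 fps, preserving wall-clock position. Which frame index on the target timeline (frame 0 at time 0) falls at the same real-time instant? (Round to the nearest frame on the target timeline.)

frame 21262

Source frame index: (0×3600 + 7×60 + 22) × 25 + 24 = 11074.
Real time: 11074 / (25) = 11074/25 s.
Target frame: (11074/25) × (48) = 531552/25 ≈ 21262.080 → 21262.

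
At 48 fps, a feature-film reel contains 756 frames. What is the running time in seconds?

15.75 seconds

Running time = 756 / (48) = 15.75 s.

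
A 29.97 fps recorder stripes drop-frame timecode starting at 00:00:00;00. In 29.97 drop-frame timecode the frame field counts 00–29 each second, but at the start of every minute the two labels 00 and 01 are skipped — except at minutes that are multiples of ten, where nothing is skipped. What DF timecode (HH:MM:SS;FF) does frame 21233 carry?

Ten DF minutes hold 17982 frames, so frame 21233 lies in block 1 (frames 17982–35963) with 3251 frames into that block.
The block's first minute is 1800 frames and the rest 1798 each; 3251 frames reaches minute 1, so 1 × 18 + 1 × 2 = 20 labels have been skipped so far.
Adding those back, label number 21233 + 20 = 21253 at 30 labels/s is 708 s + 13 f = 0 h 11 min 48 s frame 13, i.e. 00:11:48;13.

00:11:48;13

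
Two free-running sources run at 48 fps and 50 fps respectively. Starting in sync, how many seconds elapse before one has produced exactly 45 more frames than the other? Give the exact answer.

22.5 seconds

The gap grows by |50 − 48| = 2 frames per second.
Time for a 45-frame gap: 45 ÷ (2) = 22.5 s.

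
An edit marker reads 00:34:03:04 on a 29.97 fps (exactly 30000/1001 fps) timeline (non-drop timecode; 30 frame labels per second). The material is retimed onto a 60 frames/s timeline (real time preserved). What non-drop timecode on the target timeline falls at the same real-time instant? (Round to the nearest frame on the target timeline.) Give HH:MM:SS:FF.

00:34:05:11

Source frame index: (0×3600 + 34×60 + 3) × 30 + 4 = 61294.
Real time: 61294 / (30000/1001) = 30677647/15000 s.
Target frame: (30677647/15000) × (60) = 30677647/250 ≈ 122710.588 → 122711.
At 60 labels/s: frame 122711 → 00:34:05:11.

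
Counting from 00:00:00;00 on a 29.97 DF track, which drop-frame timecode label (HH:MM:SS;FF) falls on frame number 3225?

Ten DF minutes hold 17982 frames, so frame 3225 lies in block 0 (frames 0–17981) with 3225 frames into that block.
The block's first minute is 1800 frames and the rest 1798 each; 3225 frames reaches minute 1, so 0 × 18 + 1 × 2 = 2 labels have been skipped so far.
Adding those back, label number 3225 + 2 = 3227 at 30 labels/s is 107 s + 17 f = 0 h 1 min 47 s frame 17, i.e. 00:01:47;17.

00:01:47;17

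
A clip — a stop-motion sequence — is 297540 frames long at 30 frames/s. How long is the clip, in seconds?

Running time = 297540 / (30) = 9918 s.

9918 seconds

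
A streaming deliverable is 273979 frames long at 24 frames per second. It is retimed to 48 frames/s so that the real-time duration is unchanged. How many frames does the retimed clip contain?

Frames at target rate = 273979 × (48) / (24) = 547958.

547958 frames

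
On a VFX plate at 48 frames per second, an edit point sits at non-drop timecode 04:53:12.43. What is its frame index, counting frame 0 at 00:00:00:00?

Total seconds to the label: (4 × 3600 + 53 × 60 + 12) = 17592.
Frame index = 17592 × 48 + 43 = 844459.

844459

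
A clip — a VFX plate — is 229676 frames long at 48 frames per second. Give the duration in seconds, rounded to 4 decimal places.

4784.9167 seconds

Running time = 229676 × 1/48 = 57419/12 s ≈ 4784.9167 s.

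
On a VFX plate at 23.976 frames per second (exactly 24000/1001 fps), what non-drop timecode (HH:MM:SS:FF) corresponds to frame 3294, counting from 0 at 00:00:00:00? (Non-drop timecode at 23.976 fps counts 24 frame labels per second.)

3294 ÷ 24 = 137 full seconds, remainder 6 frames.
137 s = 0 h 2 min 17 s.
Timecode: 00:02:17:06.

00:02:17:06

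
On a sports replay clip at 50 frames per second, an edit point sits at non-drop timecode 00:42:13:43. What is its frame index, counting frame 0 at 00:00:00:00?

Total seconds to the label: (0 × 3600 + 42 × 60 + 13) = 2533.
Frame index = 2533 × 50 + 43 = 126693.

126693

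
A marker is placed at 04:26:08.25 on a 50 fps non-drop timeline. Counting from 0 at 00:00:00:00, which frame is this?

Total seconds to the label: (4 × 3600 + 26 × 60 + 8) = 15968.
Frame index = 15968 × 50 + 25 = 798425.

798425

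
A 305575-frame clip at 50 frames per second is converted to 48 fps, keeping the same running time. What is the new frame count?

293352 frames

Target frames = source frames × (target rate / source rate) = 305575 × (48)/(50) = 305575 × 24/25 = 293352.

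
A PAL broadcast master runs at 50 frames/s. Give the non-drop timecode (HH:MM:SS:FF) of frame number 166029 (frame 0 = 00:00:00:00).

166029 ÷ 50 = 3320 full seconds, remainder 29 frames.
3320 s = 0 h 55 min 20 s.
Timecode: 00:55:20:29.

00:55:20:29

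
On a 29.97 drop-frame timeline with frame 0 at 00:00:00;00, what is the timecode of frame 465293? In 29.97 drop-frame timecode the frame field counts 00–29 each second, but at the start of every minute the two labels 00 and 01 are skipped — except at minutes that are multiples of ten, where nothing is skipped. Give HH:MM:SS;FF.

Each 10-minute DF block holds 10 × 60 × 30 − 9 × 2 = 17982 frames. 465293 ÷ 17982 → 25 full blocks, remainder 15743.
Within the partial block the first minute is 1800 frames and each further minute 1798, so 8 further minute boundaries passed. Total skipped labels = 18 × 25 + 2 × 8 = 466.
Non-drop label index = 465293 + 466 = 465759; at 30 labels/s that is 04:18:45:09, i.e. DF 04:18:45;09.

04:18:45;09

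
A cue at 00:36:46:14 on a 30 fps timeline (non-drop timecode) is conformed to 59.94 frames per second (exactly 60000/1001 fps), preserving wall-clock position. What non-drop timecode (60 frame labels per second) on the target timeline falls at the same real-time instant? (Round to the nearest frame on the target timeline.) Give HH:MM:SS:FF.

Source frame index: (0×3600 + 36×60 + 46) × 30 + 14 = 66194.
Real time: 66194 / (30) = 33097/15 s.
Target frame: (33097/15) × (60000/1001) = 132388000/1001 ≈ 132255.744 → 132256.
At 60 labels/s: frame 132256 → 00:36:44:16.

00:36:44:16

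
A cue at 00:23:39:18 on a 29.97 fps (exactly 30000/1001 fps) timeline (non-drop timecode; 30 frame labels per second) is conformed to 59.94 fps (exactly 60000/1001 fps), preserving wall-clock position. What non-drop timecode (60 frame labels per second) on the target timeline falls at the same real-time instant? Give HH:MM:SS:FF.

00:23:39:36

Source frame index: (0×3600 + 23×60 + 39) × 30 + 18 = 42588.
Real time: 42588 / (30000/1001) = 3552549/2500 s.
Target frame: (3552549/2500) × (60000/1001) = 85176.
At 60 labels/s: frame 85176 → 00:23:39:36.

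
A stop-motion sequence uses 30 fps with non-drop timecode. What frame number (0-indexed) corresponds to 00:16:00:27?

Total seconds to the label: (0 × 3600 + 16 × 60 + 0) = 960.
Frame index = 960 × 30 + 27 = 28827.

frame 28827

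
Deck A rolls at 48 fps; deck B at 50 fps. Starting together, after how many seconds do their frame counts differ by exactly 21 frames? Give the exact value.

The gap grows by |50 − 48| = 2 frames per second.
Time for a 21-frame gap: 21 ÷ (2) = 10.5 s.

10.5 seconds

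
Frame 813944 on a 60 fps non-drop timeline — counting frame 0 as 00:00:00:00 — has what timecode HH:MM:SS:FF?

813944 ÷ 60 = 13565 full seconds, remainder 44 frames.
13565 s = 3 h 46 min 5 s.
Timecode: 03:46:05:44.

03:46:05:44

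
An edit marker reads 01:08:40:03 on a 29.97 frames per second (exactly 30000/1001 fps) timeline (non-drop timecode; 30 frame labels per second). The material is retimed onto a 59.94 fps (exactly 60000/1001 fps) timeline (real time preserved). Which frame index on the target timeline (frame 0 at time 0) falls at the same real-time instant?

frame 247206

Source frame index: (1×3600 + 8×60 + 40) × 30 + 3 = 123603.
Real time: 123603 / (30000/1001) = 41242201/10000 s.
Target frame: (41242201/10000) × (60000/1001) = 247206.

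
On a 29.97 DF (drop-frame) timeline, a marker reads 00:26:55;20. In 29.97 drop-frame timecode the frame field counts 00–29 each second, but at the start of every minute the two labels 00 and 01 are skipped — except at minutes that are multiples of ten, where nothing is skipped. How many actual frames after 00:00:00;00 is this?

48422

As if non-drop at 30 labels/s: (0 × 3600 + 26 × 60 + 55) × 30 + 20 = 48470.
Minute boundaries passed: 26; those not divisible by 10: 26 − 2 = 24; dropped labels = 2 × 24 = 48.
Actual frame index = 48470 − 48 = 48422.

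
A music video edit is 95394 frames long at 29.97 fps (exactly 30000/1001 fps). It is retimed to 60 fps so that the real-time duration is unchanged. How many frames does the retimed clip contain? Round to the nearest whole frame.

Frames at target rate = 95394 × (60) / (30000/1001) = 47744697/250 ≈ 190978.788.
Nearest whole frame: 190979.

190979 frames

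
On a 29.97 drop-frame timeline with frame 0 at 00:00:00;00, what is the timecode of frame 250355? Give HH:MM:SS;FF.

02:19:13;17

Ten DF minutes hold 17982 frames, so frame 250355 lies in block 13 (frames 233766–251747) with 16589 frames into that block.
The block's first minute is 1800 frames and the rest 1798 each; 16589 frames reaches minute 9, so 13 × 18 + 9 × 2 = 252 labels have been skipped so far.
Adding those back, label number 250355 + 252 = 250607 at 30 labels/s is 8353 s + 17 f = 2 h 19 min 13 s frame 17, i.e. 02:19:13;17.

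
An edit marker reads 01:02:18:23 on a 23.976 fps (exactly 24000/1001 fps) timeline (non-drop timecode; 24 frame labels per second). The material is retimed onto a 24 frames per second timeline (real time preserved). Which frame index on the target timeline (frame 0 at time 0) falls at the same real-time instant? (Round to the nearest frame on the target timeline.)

frame 89825

Source frame index: (1×3600 + 2×60 + 18) × 24 + 23 = 89735.
Real time: 89735 / (24000/1001) = 17964947/4800 s.
Target frame: (17964947/4800) × (24) = 17964947/200 ≈ 89824.735 → 89825.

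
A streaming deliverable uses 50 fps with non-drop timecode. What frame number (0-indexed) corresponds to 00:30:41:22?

92072

Total seconds to the label: (0 × 3600 + 30 × 60 + 41) = 1841.
Frame index = 1841 × 50 + 22 = 92072.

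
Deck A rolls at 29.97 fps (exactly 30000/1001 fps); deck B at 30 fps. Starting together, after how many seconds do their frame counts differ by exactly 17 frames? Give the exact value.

17017/30 seconds

The gap grows by |30 − 30000/1001| = 30/1001 frames per second.
Time for a 17-frame gap: 17 ÷ (30/1001) = 17017/30 s.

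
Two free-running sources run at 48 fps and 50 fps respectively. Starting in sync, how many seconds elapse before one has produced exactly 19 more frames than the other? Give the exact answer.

9.5 seconds

The gap grows by |50 − 48| = 2 frames per second.
Time for a 19-frame gap: 19 ÷ (2) = 9.5 s.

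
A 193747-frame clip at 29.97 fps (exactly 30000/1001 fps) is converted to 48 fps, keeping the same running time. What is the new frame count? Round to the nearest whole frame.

310305 frames

Frames at target rate = 193747 × (48) / (30000/1001) = 193940747/625 ≈ 310305.195.
Nearest whole frame: 310305.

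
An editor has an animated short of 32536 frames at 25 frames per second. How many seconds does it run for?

1301.44 seconds

Running time = 32536 / (25) = 1301.44 s.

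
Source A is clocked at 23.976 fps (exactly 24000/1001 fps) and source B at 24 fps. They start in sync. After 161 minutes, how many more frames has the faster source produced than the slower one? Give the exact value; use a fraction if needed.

161 min = 9660 s.
A emits 24000/1001 × 9660 = 33120000/143 frames; B emits 24 × 9660 = 231840.
Difference = 33120/143 frames (≈ 231.6084); B is ahead of A.

33120/143 frames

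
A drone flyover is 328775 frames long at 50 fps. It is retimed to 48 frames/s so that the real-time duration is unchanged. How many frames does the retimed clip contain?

315624 frames

Target frames = source frames × (target rate / source rate) = 328775 × (48)/(50) = 328775 × 24/25 = 315624.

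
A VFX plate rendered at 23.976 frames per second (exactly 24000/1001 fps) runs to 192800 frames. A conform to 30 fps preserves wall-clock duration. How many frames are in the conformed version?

Target frames = source frames × (target rate / source rate) = 192800 × (30)/(24000/1001) = 192800 × 1001/800 = 241241.

241241 frames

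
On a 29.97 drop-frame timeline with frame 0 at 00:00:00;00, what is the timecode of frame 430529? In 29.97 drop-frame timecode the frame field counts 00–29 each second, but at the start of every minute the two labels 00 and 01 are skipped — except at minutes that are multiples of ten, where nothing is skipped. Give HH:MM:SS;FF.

03:59:25;11

Ten DF minutes hold 17982 frames, so frame 430529 lies in block 23 (frames 413586–431567) with 16943 frames into that block.
The block's first minute is 1800 frames and the rest 1798 each; 16943 frames reaches minute 9, so 23 × 18 + 9 × 2 = 432 labels have been skipped so far.
Adding those back, label number 430529 + 432 = 430961 at 30 labels/s is 14365 s + 11 f = 3 h 59 min 25 s frame 11, i.e. 03:59:25;11.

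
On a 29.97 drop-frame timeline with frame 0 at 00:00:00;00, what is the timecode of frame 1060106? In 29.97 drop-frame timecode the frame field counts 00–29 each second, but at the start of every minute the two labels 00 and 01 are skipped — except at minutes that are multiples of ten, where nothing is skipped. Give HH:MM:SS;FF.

Ten DF minutes hold 17982 frames, so frame 1060106 lies in block 58 (frames 1042956–1060937) with 17150 frames into that block.
The block's first minute is 1800 frames and the rest 1798 each; 17150 frames reaches minute 9, so 58 × 18 + 9 × 2 = 1062 labels have been skipped so far.
Adding those back, label number 1060106 + 1062 = 1061168 at 30 labels/s is 35372 s + 8 f = 9 h 49 min 32 s frame 8, i.e. 09:49:32;08.

09:49:32;08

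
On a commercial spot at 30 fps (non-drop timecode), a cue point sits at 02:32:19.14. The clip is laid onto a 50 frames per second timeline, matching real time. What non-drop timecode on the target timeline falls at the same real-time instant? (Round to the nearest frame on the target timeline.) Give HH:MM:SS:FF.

Source frame index: (2×3600 + 32×60 + 19) × 30 + 14 = 274184.
Real time: 274184 / (30) = 137092/15 s.
Target frame: (137092/15) × (50) = 1370920/3 ≈ 456973.333 → 456973.
At 50 labels/s: frame 456973 → 02:32:19:23.

02:32:19:23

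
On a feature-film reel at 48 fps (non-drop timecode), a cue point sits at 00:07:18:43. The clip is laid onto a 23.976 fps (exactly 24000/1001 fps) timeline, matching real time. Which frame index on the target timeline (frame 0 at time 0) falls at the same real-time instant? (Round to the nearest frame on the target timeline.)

Source frame index: (0×3600 + 7×60 + 18) × 48 + 43 = 21067.
Real time: 21067 / (48) = 21067/48 s.
Target frame: (21067/48) × (24000/1001) = 10533500/1001 ≈ 10522.977 → 10523.

frame 10523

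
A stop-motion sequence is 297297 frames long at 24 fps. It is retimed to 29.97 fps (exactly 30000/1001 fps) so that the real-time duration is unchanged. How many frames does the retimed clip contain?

371250 frames

Target frames = source frames × (target rate / source rate) = 297297 × (30000/1001)/(24) = 297297 × 1250/1001 = 371250.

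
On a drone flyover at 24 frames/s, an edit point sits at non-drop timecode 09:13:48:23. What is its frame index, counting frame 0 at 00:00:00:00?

Total seconds to the label: (9 × 3600 + 13 × 60 + 48) = 33228.
Frame index = 33228 × 24 + 23 = 797495.

797495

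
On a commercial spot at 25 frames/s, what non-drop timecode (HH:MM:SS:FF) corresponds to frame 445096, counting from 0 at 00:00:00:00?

445096 ÷ 25 = 17803 full seconds, remainder 21 frames.
17803 s = 4 h 56 min 43 s.
Timecode: 04:56:43:21.

04:56:43:21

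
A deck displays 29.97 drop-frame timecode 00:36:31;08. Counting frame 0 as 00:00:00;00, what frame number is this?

Complete 10-minute blocks: 3, each 17982 frames → 53946.
Remaining 6 whole minutes in the current block: 1800 + 5 × 1798 = 10790 frames.
Within the current minute: 31 × 30 + 8 − 2 = 936 (labels ;00/;01 skipped at this minute). Total = 53946 + 10790 + 936 = 65672.

65672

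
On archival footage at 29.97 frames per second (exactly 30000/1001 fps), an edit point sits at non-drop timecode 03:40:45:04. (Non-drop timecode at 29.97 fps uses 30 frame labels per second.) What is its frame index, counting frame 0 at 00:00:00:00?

397354

Total seconds to the label: (3 × 3600 + 40 × 60 + 45) = 13245.
Frame index = 13245 × 30 + 4 = 397354.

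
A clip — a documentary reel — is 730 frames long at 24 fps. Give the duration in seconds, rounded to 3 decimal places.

30.417 seconds

Running time = 730 × 1/24 = 365/12 s ≈ 30.417 s.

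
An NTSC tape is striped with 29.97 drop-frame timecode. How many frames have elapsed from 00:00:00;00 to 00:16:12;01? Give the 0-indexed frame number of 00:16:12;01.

Complete 10-minute blocks: 1, each 17982 frames → 17982.
Remaining 6 whole minutes in the current block: 1800 + 5 × 1798 = 10790 frames.
Within the current minute: 12 × 30 + 1 − 2 = 359 (labels ;00/;01 skipped at this minute). Total = 17982 + 10790 + 359 = 29131.

29131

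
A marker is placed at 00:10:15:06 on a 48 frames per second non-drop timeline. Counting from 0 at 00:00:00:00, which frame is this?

Total seconds to the label: (0 × 3600 + 10 × 60 + 15) = 615.
Frame index = 615 × 48 + 6 = 29526.

29526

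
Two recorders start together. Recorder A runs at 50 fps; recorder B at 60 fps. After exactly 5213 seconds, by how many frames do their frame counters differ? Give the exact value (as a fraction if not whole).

52130 frames

A emits 50 × 5213 = 260650 frames; B emits 60 × 5213 = 312780.
Difference = 52130 frames; B is ahead of A.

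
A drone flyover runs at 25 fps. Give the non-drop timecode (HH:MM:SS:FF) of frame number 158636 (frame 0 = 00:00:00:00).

158636 ÷ 25 = 6345 full seconds, remainder 11 frames.
6345 s = 1 h 45 min 45 s.
Timecode: 01:45:45:11.

01:45:45:11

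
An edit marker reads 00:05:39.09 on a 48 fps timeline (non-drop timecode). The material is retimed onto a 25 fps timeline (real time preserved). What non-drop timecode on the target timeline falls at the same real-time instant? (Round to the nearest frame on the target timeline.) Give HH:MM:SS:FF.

Source frame index: (0×3600 + 5×60 + 39) × 48 + 9 = 16281.
Real time: 16281 / (48) = 5427/16 s.
Target frame: (5427/16) × (25) = 135675/16 ≈ 8479.688 → 8480.
At 25 labels/s: frame 8480 → 00:05:39:05.

00:05:39:05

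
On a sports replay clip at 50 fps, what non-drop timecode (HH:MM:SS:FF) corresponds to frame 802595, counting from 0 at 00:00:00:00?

802595 ÷ 50 = 16051 full seconds, remainder 45 frames.
16051 s = 4 h 27 min 31 s.
Timecode: 04:27:31:45.

04:27:31:45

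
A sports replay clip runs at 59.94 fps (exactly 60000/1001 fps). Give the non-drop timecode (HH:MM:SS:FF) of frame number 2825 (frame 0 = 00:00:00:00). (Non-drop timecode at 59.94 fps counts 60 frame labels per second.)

00:00:47:05

2825 ÷ 60 = 47 full seconds, remainder 5 frames.
47 s = 0 h 0 min 47 s.
Timecode: 00:00:47:05.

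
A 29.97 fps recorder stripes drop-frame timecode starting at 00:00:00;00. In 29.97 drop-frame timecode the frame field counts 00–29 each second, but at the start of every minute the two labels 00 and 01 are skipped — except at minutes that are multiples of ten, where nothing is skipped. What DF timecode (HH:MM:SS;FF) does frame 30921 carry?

Each 10-minute DF block holds 10 × 60 × 30 − 9 × 2 = 17982 frames. 30921 ÷ 17982 → 1 full block, remainder 12939.
Within the partial block the first minute is 1800 frames and each further minute 1798, so 7 further minute boundaries passed. Total skipped labels = 18 × 1 + 2 × 7 = 32.
Non-drop label index = 30921 + 32 = 30953; at 30 labels/s that is 00:17:11:23, i.e. DF 00:17:11;23.

00:17:11;23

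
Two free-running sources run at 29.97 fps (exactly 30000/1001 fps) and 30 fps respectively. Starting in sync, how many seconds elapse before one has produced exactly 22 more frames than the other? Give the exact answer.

11011/15 seconds

The gap grows by |30 − 30000/1001| = 30/1001 frames per second.
Time for a 22-frame gap: 22 ÷ (30/1001) = 11011/15 s.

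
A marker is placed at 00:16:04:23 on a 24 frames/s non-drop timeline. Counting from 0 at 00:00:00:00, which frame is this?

23159

Total seconds to the label: (0 × 3600 + 16 × 60 + 4) = 964.
Frame index = 964 × 24 + 23 = 23159.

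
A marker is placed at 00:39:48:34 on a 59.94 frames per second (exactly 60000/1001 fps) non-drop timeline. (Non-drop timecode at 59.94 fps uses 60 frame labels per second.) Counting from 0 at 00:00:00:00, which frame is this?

frame 143314

Total seconds to the label: (0 × 3600 + 39 × 60 + 48) = 2388.
Frame index = 2388 × 60 + 34 = 143314.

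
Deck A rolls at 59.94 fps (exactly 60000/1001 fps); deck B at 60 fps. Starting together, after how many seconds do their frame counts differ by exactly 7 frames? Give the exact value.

The gap grows by |60 − 60000/1001| = 60/1001 frames per second.
Time for a 7-frame gap: 7 ÷ (60/1001) = 7007/60 s.

7007/60 seconds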